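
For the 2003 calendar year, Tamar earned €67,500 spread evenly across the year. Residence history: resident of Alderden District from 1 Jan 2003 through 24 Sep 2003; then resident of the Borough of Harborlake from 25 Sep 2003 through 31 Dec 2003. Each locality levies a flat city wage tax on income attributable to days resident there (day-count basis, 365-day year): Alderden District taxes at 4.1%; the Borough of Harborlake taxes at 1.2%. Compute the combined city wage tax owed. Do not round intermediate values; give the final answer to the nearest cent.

Alderden District, 1 Jan – 24 Sep 2003: 267 days → €67,500 × 4.1% × 267/365 = €2,024.4452
The Borough of Harborlake, 25 Sep – 31 Dec 2003: 98 days → €67,500 × 1.2% × 98/365 = €217.4795
Total = €2,241.9247

€2,241.92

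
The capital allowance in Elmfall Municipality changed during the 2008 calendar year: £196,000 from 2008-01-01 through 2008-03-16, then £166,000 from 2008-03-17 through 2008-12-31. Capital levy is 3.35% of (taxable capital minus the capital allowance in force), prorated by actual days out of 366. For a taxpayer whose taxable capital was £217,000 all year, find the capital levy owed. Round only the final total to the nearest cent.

2008-01-01 to 2008-03-16: 76 days, exemption £196,000 → (£217,000 − £196,000) × 3.35% × 76/366 = £146.0820
2008-03-17 to 2008-12-31: 290 days, exemption £166,000 → (£217,000 − £166,000) × 3.35% × 290/366 = £1,353.7295
Total = £1,499.8115

£1,499.81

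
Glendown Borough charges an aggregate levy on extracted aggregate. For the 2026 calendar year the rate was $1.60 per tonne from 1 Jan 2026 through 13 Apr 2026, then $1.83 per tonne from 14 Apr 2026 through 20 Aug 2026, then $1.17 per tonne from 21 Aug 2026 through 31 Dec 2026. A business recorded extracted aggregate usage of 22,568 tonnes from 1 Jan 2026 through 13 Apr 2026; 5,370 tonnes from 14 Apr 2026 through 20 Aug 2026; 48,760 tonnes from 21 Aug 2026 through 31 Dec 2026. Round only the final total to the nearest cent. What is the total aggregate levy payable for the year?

1 Jan – 13 Apr 2026: 22,568 tonnes at $1.60/tonne → $36,108.80
14 Apr – 20 Aug 2026: 5,370 tonnes at $1.83/tonne → $9,827.10
21 Aug – 31 Dec 2026: 48,760 tonnes at $1.17/tonne → $57,049.20

$102,985.10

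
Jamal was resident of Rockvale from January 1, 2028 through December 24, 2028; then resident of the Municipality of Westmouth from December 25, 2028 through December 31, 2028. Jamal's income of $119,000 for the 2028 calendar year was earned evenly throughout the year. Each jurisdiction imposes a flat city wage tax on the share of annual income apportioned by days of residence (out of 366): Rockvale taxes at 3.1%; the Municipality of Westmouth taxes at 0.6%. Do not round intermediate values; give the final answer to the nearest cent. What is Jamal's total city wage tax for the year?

Rockvale, January 1 – December 24, 2028: 359 days → $119,000 × 3.1% × 359/366 = $3,618.4454
The Municipality of Westmouth, December 25 – December 31, 2028: 7 days → $119,000 × 0.6% × 7/366 = $13.6557
Total = $3,632.1011

$3,632.10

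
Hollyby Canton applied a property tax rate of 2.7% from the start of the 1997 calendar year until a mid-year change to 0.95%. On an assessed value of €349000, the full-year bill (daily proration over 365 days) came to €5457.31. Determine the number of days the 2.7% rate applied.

Let d = days at the first rate; then 365 − d days at the second rate.
€349000 × [2.7%·d + 0.95%·(365−d)] / 365 = €5457.31
Solving gives d = 128, so the new rate took effect on 9 May 1997.

128 days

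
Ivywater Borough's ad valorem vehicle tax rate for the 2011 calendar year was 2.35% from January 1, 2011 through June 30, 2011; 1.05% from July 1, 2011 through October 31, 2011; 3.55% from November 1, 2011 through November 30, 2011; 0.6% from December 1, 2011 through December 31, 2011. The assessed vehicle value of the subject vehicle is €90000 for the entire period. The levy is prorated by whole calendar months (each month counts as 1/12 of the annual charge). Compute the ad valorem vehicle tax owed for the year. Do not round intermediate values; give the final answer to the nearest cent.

January 1 – June 30, 2011: 6 months at 2.35% → €90000 × 2.35% × 6/12 = €1057.5000
July 1 – October 31, 2011: 4 months at 1.05% → €90000 × 1.05% × 4/12 = €315.0000
November 1 – November 30, 2011: 1 month at 3.55% → €90000 × 3.55% × 1/12 = €266.2500
December 1 – December 31, 2011: 1 month at 0.6% → €90000 × 0.6% × 1/12 = €45.0000
Total = €1683.7500

€1683.75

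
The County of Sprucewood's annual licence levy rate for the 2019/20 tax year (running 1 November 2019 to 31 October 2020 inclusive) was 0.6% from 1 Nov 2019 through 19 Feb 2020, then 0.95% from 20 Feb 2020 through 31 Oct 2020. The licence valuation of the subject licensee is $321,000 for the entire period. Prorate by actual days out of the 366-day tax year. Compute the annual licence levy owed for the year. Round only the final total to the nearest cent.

1 Nov 2019 – 19 Feb 2020: 111 days at 0.6% → $321,000 × 0.6% × 111/366 = $584.1148
20 Feb – 31 Oct 2020: 255 days at 0.95% → $321,000 × 0.95% × 255/366 = $2,124.6516
Total = $2,708.7664

$2,708.77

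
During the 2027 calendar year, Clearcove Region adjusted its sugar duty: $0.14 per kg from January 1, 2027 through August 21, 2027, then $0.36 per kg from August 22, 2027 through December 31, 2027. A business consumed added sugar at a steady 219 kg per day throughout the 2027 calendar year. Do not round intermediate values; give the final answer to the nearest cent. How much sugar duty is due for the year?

January 1 – August 21, 2027: 233 days × 219 kg/day = 51,027 kg at $0.14/kg → $7,143.78
August 22 – December 31, 2027: 132 days × 219 kg/day = 28,908 kg at $0.36/kg → $10,406.88

$17,550.66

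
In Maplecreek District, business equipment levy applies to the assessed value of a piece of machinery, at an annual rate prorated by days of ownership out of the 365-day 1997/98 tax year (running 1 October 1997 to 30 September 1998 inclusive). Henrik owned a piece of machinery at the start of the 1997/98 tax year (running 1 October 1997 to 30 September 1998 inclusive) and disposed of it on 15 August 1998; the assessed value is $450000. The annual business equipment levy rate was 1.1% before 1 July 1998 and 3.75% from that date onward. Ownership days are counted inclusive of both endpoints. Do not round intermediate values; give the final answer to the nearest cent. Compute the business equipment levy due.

1 October 1997 – 30 June 1998: 273 days at 1.1% → $450000 × 1.1% × 273/365 = $3702.3288
1 July – 15 August 1998: 46 days at 3.75% → $450000 × 3.75% × 46/365 = $2126.7123
Total = $5829.0411

$5829.04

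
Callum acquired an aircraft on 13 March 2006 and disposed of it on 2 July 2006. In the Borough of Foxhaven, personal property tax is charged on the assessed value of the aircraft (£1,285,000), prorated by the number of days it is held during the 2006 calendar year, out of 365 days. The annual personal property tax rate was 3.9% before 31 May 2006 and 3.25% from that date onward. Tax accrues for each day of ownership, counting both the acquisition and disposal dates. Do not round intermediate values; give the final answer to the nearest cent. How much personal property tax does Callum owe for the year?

£14,622.60

13 March – 30 May 2006: 79 days at 3.9% → £1,285,000 × 3.9% × 79/365 = £10,846.8082
31 May – 2 July 2006: 33 days at 3.25% → £1,285,000 × 3.25% × 33/365 = £3,775.7877
Total = £14,622.5959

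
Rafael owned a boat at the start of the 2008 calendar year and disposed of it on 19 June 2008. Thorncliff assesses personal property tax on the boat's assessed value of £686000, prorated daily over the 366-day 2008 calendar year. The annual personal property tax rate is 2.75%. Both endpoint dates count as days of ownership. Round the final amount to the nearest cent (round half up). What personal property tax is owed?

Days held (1 January – 19 June 2008): 171 out of 366
Tax = £686000 × 2.75% × 171/366 = £8813.9754

£8813.98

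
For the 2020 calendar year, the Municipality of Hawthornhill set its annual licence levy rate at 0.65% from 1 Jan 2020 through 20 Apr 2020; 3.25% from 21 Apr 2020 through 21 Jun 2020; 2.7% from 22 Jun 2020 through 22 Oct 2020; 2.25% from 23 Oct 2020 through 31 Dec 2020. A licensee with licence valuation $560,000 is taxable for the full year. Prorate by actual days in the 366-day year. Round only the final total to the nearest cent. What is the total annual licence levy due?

$11,678.14

1 Jan – 20 Apr 2020: 111 days at 0.65% → $560,000 × 0.65% × 111/366 = $1,103.9344
21 Apr – 21 Jun 2020: 62 days at 3.25% → $560,000 × 3.25% × 62/366 = $3,083.0601
22 Jun – 22 Oct 2020: 123 days at 2.7% → $560,000 × 2.7% × 123/366 = $5,081.3115
23 Oct – 31 Dec 2020: 70 days at 2.25% → $560,000 × 2.25% × 70/366 = $2,409.8361
Total = $11,678.1421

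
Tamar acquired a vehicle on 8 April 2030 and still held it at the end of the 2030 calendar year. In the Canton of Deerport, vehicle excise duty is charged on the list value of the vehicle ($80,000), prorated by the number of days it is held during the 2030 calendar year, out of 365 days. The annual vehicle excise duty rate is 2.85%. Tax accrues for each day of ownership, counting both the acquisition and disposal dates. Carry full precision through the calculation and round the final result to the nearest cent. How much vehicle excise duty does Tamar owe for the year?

$1,674.08

Days held (8 April – 31 December 2030): 268 out of 365
Tax = $80,000 × 2.85% × 268/365 = $1,674.0822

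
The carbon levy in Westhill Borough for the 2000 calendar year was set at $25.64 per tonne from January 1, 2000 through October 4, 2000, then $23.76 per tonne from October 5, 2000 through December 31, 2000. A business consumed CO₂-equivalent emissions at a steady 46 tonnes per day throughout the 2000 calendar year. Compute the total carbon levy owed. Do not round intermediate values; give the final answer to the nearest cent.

January 1 – October 4, 2000: 278 days × 46 tonnes/day = 12,788 tonnes at $25.64/tonne → $327884.32
October 5 – December 31, 2000: 88 days × 46 tonnes/day = 4,048 tonnes at $23.76/tonne → $96180.48

$424064.80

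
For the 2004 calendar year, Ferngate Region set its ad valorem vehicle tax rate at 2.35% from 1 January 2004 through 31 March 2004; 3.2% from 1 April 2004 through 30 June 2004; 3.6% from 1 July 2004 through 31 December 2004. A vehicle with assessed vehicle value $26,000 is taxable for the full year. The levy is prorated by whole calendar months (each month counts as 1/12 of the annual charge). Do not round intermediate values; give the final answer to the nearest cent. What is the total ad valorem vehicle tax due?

$828.75

1 January – 31 March 2004: 3 months at 2.35% → $26,000 × 2.35% × 3/12 = $152.7500
1 April – 30 June 2004: 3 months at 3.2% → $26,000 × 3.2% × 3/12 = $208.0000
1 July – 31 December 2004: 6 months at 3.6% → $26,000 × 3.6% × 6/12 = $468.0000
Total = $828.7500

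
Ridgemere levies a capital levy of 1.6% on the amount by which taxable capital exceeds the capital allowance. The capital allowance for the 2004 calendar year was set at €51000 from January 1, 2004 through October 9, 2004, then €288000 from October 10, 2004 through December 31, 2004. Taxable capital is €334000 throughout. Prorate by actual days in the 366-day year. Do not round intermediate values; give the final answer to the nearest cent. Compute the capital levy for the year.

€3668.07

January 1 – October 9, 2004: 283 days, exemption €51000 → (€334000 − €51000) × 1.6% × 283/366 = €3501.1585
October 10 – December 31, 2004: 83 days, exemption €288000 → (€334000 − €288000) × 1.6% × 83/366 = €166.9071
Total = €3668.0656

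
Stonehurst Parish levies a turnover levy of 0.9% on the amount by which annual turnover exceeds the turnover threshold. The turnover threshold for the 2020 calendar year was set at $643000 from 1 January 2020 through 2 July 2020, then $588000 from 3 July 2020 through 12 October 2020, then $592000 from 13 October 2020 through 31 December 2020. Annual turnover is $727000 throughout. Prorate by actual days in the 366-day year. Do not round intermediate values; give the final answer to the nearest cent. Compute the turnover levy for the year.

$994.28

1 January – 2 July 2020: 184 days, exemption $643000 → ($727000 − $643000) × 0.9% × 184/366 = $380.0656
3 July – 12 October 2020: 102 days, exemption $588000 → ($727000 − $588000) × 0.9% × 102/366 = $348.6393
13 October – 31 December 2020: 80 days, exemption $592000 → ($727000 − $592000) × 0.9% × 80/366 = $265.5738
Total = $994.2787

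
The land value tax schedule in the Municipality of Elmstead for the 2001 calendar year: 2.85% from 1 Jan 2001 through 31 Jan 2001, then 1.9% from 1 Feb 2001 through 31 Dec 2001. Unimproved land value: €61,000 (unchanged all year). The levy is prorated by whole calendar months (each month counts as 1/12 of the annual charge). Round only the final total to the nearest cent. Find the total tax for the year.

€1,207.29

1 Jan – 31 Jan 2001: 1 month at 2.85% → €61,000 × 2.85% × 1/12 = €144.8750
1 Feb – 31 Dec 2001: 11 months at 1.9% → €61,000 × 1.9% × 11/12 = €1,062.4167
Total = €1,207.2917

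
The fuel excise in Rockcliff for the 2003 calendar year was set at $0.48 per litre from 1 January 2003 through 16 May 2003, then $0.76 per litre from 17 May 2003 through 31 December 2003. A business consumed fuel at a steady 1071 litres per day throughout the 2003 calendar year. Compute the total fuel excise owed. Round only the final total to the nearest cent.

1 January – 16 May 2003: 136 days × 1071 litres/day = 145,656 litres at $0.48/litre → $69,914.88
17 May – 31 December 2003: 229 days × 1071 litres/day = 245,259 litres at $0.76/litre → $186,396.84

$256,311.72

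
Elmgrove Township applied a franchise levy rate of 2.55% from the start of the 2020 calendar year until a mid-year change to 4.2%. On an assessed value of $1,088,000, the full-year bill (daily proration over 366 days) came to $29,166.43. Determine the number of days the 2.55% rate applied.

337 days

Let d = days at the first rate; then 366 − d days at the second rate.
$1,088,000 × [2.55%·d + 4.2%·(366−d)] / 366 = $29,166.43
Solving gives d = 337, so the new rate took effect on 3 December 2020.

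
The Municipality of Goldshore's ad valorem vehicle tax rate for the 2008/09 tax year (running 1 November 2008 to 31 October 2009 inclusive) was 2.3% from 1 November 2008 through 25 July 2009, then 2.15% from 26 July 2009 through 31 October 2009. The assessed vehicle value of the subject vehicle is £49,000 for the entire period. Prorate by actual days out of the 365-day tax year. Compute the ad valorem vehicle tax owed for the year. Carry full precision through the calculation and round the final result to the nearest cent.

1 November 2008 – 25 July 2009: 267 days at 2.3% → £49,000 × 2.3% × 267/365 = £824.4082
26 July – 31 October 2009: 98 days at 2.15% → £49,000 × 2.15% × 98/365 = £282.8575
Total = £1,107.2658

£1,107.27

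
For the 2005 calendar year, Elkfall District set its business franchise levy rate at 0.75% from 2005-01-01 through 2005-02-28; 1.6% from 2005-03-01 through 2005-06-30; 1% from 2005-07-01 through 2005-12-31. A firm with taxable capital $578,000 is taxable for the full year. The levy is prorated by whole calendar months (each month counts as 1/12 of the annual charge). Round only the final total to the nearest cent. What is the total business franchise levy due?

$6,695.17

2005-01-01 to 2005-02-28: 2 months at 0.75% → $578,000 × 0.75% × 2/12 = $722.5000
2005-03-01 to 2005-06-30: 4 months at 1.6% → $578,000 × 1.6% × 4/12 = $3,082.6667
2005-07-01 to 2005-12-31: 6 months at 1% → $578,000 × 1% × 6/12 = $2,890.0000
Total = $6,695.1667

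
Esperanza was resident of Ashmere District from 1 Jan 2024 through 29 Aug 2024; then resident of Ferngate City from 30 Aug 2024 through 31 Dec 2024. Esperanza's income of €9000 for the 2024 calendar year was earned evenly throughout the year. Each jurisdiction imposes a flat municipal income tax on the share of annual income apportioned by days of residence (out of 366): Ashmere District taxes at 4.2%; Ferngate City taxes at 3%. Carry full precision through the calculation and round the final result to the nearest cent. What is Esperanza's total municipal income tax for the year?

€341.41

Ashmere District, 1 Jan – 29 Aug 2024: 242 days → €9000 × 4.2% × 242/366 = €249.9344
Ferngate City, 30 Aug – 31 Dec 2024: 124 days → €9000 × 3% × 124/366 = €91.4754
Total = €341.4098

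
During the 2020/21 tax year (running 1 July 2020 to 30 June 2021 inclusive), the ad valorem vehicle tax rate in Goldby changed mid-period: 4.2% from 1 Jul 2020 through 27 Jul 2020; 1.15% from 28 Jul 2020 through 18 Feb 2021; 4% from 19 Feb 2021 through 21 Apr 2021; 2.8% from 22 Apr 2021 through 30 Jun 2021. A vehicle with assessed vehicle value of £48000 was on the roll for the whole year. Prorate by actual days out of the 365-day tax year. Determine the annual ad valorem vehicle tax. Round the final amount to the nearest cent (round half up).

£1044.56

1 Jul – 27 Jul 2020: 27 days at 4.2% → £48000 × 4.2% × 27/365 = £149.1288
28 Jul 2020 – 18 Feb 2021: 206 days at 1.15% → £48000 × 1.15% × 206/365 = £311.5397
19 Feb – 21 Apr 2021: 62 days at 4% → £48000 × 4% × 62/365 = £326.1370
22 Apr – 30 Jun 2021: 70 days at 2.8% → £48000 × 2.8% × 70/365 = £257.7534
Total = £1044.5589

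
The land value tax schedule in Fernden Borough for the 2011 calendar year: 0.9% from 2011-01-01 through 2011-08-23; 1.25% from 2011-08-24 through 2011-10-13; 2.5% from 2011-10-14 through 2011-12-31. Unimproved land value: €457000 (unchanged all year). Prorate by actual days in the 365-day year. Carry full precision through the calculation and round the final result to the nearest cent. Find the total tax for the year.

2011-01-01 to 2011-08-23: 235 days at 0.9% → €457000 × 0.9% × 235/365 = €2648.0959
2011-08-24 to 2011-10-13: 51 days at 1.25% → €457000 × 1.25% × 51/365 = €798.1849
2011-10-14 to 2011-12-31: 79 days at 2.5% → €457000 × 2.5% × 79/365 = €2472.8082
Total = €5919.0890

€5919.09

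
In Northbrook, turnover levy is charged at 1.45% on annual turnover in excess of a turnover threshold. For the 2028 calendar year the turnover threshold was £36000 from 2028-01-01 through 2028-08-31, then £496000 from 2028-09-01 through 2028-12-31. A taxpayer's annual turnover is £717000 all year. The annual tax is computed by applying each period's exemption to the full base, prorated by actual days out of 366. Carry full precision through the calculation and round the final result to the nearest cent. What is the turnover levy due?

£7651.17

2028-01-01 to 2028-08-31: 244 days, exemption £36000 → (£717000 − £36000) × 1.45% × 244/366 = £6583.0000
2028-09-01 to 2028-12-31: 122 days, exemption £496000 → (£717000 − £496000) × 1.45% × 122/366 = £1068.1667
Total = £7651.1667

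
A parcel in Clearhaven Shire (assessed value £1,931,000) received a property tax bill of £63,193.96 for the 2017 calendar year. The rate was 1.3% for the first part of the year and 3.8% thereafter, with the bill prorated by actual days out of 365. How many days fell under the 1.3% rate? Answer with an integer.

Let d = days at the first rate; then 365 − d days at the second rate.
£1,931,000 × [1.3%·d + 3.8%·(365−d)] / 365 = £63,193.96
Solving gives d = 77, so the new rate took effect on March 19, 2017.

77 days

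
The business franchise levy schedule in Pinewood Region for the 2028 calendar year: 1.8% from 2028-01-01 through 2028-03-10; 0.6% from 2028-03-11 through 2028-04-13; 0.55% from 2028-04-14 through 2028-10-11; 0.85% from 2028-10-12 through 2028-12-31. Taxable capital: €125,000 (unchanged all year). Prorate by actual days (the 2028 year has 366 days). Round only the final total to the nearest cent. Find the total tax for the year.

2028-01-01 to 2028-03-10: 70 days at 1.8% → €125,000 × 1.8% × 70/366 = €430.3279
2028-03-11 to 2028-04-13: 34 days at 0.6% → €125,000 × 0.6% × 34/366 = €69.6721
2028-04-14 to 2028-10-11: 181 days at 0.55% → €125,000 × 0.55% × 181/366 = €339.9932
2028-10-12 to 2028-12-31: 81 days at 0.85% → €125,000 × 0.85% × 81/366 = €235.1434
Total = €1,075.1366

€1,075.14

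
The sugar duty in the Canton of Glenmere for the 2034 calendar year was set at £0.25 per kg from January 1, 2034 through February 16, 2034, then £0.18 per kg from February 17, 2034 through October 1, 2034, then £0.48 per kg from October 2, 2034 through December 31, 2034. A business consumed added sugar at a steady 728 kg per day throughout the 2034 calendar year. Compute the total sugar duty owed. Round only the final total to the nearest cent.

£70,099.12

January 1 – February 16, 2034: 47 days × 728 kg/day = 34,216 kg at £0.25/kg → £8,554.00
February 17 – October 1, 2034: 227 days × 728 kg/day = 165,256 kg at £0.18/kg → £29,746.08
October 2 – December 31, 2034: 91 days × 728 kg/day = 66,248 kg at £0.48/kg → £31,799.04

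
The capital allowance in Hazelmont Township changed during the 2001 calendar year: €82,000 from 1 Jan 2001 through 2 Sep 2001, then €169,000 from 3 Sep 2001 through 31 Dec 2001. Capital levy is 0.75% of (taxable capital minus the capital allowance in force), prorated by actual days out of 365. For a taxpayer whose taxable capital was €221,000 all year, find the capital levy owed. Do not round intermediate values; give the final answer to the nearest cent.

1 Jan – 2 Sep 2001: 245 days, exemption €82,000 → (€221,000 − €82,000) × 0.75% × 245/365 = €699.7603
3 Sep – 31 Dec 2001: 120 days, exemption €169,000 → (€221,000 − €169,000) × 0.75% × 120/365 = €128.2192
Total = €827.9795

€827.98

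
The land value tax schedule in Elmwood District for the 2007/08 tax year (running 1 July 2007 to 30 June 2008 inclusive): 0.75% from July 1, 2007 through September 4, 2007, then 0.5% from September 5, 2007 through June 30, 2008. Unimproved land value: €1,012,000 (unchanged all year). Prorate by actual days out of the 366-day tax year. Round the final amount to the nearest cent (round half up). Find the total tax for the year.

€5,516.23

July 1 – September 4, 2007: 66 days at 0.75% → €1,012,000 × 0.75% × 66/366 = €1,368.6885
September 5, 2007 – June 30, 2008: 300 days at 0.5% → €1,012,000 × 0.5% × 300/366 = €4,147.5410
Total = €5,516.2295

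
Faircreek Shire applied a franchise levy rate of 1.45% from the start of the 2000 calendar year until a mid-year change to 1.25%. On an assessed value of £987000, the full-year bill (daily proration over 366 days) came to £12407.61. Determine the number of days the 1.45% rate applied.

13 days

Let d = days at the first rate; then 366 − d days at the second rate.
£987000 × [1.45%·d + 1.25%·(366−d)] / 366 = £12407.61
Solving gives d = 13, so the new rate took effect on 14 January 2000.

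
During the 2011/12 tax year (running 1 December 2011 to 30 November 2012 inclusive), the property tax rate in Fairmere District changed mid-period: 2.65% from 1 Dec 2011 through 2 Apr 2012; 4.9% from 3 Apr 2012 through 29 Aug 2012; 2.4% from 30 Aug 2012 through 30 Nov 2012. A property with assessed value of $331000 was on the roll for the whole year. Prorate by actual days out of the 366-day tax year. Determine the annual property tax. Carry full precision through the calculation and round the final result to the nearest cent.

$11593.14

1 Dec 2011 – 2 Apr 2012: 124 days at 2.65% → $331000 × 2.65% × 124/366 = $2971.7650
3 Apr – 29 Aug 2012: 149 days at 4.9% → $331000 × 4.9% × 149/366 = $6602.8169
30 Aug – 30 Nov 2012: 93 days at 2.4% → $331000 × 2.4% × 93/366 = $2018.5574
Total = $11593.1393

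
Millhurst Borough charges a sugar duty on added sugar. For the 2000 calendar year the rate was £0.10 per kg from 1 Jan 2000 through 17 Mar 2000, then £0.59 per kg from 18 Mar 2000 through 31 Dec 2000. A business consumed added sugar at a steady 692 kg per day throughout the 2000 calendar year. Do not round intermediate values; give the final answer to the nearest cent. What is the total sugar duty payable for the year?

1 Jan – 17 Mar 2000: 77 days × 692 kg/day = 53,284 kg at £0.10/kg → £5,328.40
18 Mar – 31 Dec 2000: 289 days × 692 kg/day = 199,988 kg at £0.59/kg → £117,992.92

£123,321.32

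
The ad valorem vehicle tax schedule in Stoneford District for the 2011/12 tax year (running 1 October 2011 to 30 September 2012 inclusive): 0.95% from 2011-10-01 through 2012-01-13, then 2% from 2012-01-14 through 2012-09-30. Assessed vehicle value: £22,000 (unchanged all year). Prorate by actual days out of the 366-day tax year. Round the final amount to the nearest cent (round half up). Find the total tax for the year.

£373.73

2011-10-01 to 2012-01-13: 105 days at 0.95% → £22,000 × 0.95% × 105/366 = £59.9590
2012-01-14 to 2012-09-30: 261 days at 2% → £22,000 × 2% × 261/366 = £313.7705
Total = £373.7295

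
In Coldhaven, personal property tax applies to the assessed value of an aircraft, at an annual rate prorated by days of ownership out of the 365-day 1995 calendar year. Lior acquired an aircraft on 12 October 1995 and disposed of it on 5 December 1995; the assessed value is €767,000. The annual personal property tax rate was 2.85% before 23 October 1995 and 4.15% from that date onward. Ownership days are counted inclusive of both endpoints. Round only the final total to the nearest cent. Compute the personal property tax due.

12 October – 22 October 1995: 11 days at 2.85% → €767,000 × 2.85% × 11/365 = €658.7795
23 October – 5 December 1995: 44 days at 4.15% → €767,000 × 4.15% × 44/365 = €3,837.1014
Total = €4,495.8808

€4,495.88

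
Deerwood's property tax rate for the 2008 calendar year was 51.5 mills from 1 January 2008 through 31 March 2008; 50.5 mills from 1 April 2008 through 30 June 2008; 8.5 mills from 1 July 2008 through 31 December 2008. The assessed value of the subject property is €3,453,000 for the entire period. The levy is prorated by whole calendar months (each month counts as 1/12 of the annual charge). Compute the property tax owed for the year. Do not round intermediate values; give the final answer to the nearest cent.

€102,726.75

1 January – 31 March 2008: 3 months at 51.5 mills → €3,453,000 × 5.15% × 3/12 = €44,457.3750
1 April – 30 June 2008: 3 months at 50.5 mills → €3,453,000 × 5.05% × 3/12 = €43,594.1250
1 July – 31 December 2008: 6 months at 8.5 mills → €3,453,000 × 0.85% × 6/12 = €14,675.2500
Total = €102,726.7500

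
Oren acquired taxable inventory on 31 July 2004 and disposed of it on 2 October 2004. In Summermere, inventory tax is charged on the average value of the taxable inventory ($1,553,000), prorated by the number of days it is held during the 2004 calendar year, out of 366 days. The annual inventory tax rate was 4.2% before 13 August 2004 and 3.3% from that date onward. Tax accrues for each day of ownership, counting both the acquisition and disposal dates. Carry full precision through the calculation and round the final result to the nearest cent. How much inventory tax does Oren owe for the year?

31 July – 12 August 2004: 13 days at 4.2% → $1,553,000 × 4.2% × 13/366 = $2,316.7705
13 August – 2 October 2004: 51 days at 3.3% → $1,553,000 × 3.3% × 51/366 = $7,141.2541
Total = $9,458.0246

$9,458.02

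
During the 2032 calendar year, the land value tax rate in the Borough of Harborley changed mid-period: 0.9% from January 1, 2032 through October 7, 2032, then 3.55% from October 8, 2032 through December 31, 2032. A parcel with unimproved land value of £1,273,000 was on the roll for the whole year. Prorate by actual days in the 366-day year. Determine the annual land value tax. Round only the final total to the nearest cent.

£19,291.52

January 1 – October 7, 2032: 281 days at 0.9% → £1,273,000 × 0.9% × 281/366 = £8,796.2213
October 8 – December 31, 2032: 85 days at 3.55% → £1,273,000 × 3.55% × 85/366 = £10,495.2937
Total = £19,291.5150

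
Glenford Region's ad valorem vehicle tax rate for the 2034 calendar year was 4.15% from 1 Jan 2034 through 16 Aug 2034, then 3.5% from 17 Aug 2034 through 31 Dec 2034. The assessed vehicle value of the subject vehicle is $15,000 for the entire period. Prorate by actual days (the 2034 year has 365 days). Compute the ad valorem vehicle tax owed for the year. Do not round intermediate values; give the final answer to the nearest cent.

$585.90

1 Jan – 16 Aug 2034: 228 days at 4.15% → $15,000 × 4.15% × 228/365 = $388.8493
17 Aug – 31 Dec 2034: 137 days at 3.5% → $15,000 × 3.5% × 137/365 = $197.0548
Total = $585.9041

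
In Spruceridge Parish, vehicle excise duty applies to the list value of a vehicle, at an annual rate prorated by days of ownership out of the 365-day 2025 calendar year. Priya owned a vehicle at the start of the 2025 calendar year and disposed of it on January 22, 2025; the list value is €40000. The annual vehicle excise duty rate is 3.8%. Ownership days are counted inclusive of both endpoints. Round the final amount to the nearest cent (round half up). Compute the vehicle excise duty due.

€91.62

Days held (January 1 – January 22, 2025): 22 out of 365
Tax = €40000 × 3.8% × 22/365 = €91.6164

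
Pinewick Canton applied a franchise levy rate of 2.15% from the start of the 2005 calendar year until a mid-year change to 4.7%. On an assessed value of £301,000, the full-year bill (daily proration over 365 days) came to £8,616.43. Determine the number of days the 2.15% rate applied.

263 days

Let d = days at the first rate; then 365 − d days at the second rate.
£301,000 × [2.15%·d + 4.7%·(365−d)] / 365 = £8,616.43
Solving gives d = 263, so the new rate took effect on September 21, 2005.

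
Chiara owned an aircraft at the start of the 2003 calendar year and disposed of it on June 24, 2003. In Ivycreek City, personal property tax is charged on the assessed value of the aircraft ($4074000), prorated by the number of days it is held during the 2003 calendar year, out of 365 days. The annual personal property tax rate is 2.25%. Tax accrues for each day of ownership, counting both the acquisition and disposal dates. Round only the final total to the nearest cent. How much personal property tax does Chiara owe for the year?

Days held (January 1 – June 24, 2003): 175 out of 365
Tax = $4074000 × 2.25% × 175/365 = $43948.9726

$43948.97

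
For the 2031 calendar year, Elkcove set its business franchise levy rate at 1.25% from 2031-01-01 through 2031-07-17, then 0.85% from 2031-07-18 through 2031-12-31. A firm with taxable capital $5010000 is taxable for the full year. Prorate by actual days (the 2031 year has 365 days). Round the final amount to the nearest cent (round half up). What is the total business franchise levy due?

2031-01-01 to 2031-07-17: 198 days at 1.25% → $5010000 × 1.25% × 198/365 = $33971.9178
2031-07-18 to 2031-12-31: 167 days at 0.85% → $5010000 × 0.85% × 167/365 = $19484.0959
Total = $53456.0137

$53456.01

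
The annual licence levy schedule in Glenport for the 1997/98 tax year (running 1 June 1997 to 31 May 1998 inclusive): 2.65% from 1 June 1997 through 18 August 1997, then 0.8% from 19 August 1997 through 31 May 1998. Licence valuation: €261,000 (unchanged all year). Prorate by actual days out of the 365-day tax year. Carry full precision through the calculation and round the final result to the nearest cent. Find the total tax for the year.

1 June – 18 August 1997: 79 days at 2.65% → €261,000 × 2.65% × 79/365 = €1,496.9959
19 August 1997 – 31 May 1998: 286 days at 0.8% → €261,000 × 0.8% × 286/365 = €1,636.0767
Total = €3,133.0726

€3,133.07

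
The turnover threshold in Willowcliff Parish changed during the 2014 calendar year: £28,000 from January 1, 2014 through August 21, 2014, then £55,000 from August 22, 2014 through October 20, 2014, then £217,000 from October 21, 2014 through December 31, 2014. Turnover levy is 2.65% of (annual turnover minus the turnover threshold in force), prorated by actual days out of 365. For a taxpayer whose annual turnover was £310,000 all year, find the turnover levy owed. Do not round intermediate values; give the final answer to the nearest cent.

January 1 – August 21, 2014: 233 days, exemption £28,000 → (£310,000 − £28,000) × 2.65% × 233/365 = £4,770.4356
August 22 – October 20, 2014: 60 days, exemption £55,000 → (£310,000 − £55,000) × 2.65% × 60/365 = £1,110.8219
October 21 – December 31, 2014: 72 days, exemption £217,000 → (£310,000 − £217,000) × 2.65% × 72/365 = £486.1479
Total = £6,367.4055

£6,367.41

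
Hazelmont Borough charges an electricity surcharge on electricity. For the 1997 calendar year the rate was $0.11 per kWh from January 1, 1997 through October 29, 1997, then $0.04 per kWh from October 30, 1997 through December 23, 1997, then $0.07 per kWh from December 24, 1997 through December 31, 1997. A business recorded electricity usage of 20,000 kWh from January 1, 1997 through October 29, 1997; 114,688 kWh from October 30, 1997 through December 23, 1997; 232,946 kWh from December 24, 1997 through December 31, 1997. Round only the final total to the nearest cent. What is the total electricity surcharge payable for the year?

January 1 – October 29, 1997: 20,000 kWh at $0.11/kWh → $2200.00
October 30 – December 23, 1997: 114,688 kWh at $0.04/kWh → $4587.52
December 24 – December 31, 1997: 232,946 kWh at $0.07/kWh → $16306.22

$23093.74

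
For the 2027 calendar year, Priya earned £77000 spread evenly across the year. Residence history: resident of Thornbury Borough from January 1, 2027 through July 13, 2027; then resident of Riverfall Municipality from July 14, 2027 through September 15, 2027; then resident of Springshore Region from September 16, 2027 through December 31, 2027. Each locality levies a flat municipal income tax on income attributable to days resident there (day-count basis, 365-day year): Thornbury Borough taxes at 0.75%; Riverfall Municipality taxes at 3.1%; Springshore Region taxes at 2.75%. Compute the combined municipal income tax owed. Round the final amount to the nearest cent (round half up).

Thornbury Borough, January 1 – July 13, 2027: 194 days → £77000 × 0.75% × 194/365 = £306.9452
Riverfall Municipality, July 14 – September 15, 2027: 64 days → £77000 × 3.1% × 64/365 = £418.5425
Springshore Region, September 16 – December 31, 2027: 107 days → £77000 × 2.75% × 107/365 = £620.7466
Total = £1346.2342

£1346.23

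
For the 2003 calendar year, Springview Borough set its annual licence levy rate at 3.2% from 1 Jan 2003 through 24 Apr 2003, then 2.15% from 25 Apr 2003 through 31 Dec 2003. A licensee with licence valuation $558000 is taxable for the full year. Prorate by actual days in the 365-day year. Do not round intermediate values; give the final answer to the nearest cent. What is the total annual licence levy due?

$13826.93

1 Jan – 24 Apr 2003: 114 days at 3.2% → $558000 × 3.2% × 114/365 = $5576.9425
25 Apr – 31 Dec 2003: 251 days at 2.15% → $558000 × 2.15% × 251/365 = $8249.9918
Total = $13826.9342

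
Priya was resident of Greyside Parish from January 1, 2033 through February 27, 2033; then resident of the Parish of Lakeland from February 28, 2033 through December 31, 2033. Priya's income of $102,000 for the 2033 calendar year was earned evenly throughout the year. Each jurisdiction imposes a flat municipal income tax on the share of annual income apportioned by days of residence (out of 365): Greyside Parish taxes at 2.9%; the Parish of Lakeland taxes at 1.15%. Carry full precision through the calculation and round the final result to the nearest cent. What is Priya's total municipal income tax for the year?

Greyside Parish, January 1 – February 27, 2033: 58 days → $102,000 × 2.9% × 58/365 = $470.0384
The Parish of Lakeland, February 28 – December 31, 2033: 307 days → $102,000 × 1.15% × 307/365 = $986.6055
Total = $1,456.6438

$1,456.64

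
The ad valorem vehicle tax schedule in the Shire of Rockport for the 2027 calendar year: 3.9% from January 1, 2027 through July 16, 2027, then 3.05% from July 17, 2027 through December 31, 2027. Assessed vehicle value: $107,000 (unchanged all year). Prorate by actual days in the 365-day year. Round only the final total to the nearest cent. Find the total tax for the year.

January 1 – July 16, 2027: 197 days at 3.9% → $107,000 × 3.9% × 197/365 = $2,252.2767
July 17 – December 31, 2027: 168 days at 3.05% → $107,000 × 3.05% × 168/365 = $1,502.1041
Total = $3,754.3808

$3,754.38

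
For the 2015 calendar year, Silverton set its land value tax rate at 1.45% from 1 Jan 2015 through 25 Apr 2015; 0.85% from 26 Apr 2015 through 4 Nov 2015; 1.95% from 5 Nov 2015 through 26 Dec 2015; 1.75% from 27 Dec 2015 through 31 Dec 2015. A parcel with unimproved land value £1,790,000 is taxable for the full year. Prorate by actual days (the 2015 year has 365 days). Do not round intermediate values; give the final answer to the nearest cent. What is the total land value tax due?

1 Jan – 25 Apr 2015: 115 days at 1.45% → £1,790,000 × 1.45% × 115/365 = £8,177.6027
26 Apr – 4 Nov 2015: 193 days at 0.85% → £1,790,000 × 0.85% × 193/365 = £8,045.1918
5 Nov – 26 Dec 2015: 52 days at 1.95% → £1,790,000 × 1.95% × 52/365 = £4,972.7671
27 Dec – 31 Dec 2015: 5 days at 1.75% → £1,790,000 × 1.75% × 5/365 = £429.1096
Total = £21,624.6712

£21,624.67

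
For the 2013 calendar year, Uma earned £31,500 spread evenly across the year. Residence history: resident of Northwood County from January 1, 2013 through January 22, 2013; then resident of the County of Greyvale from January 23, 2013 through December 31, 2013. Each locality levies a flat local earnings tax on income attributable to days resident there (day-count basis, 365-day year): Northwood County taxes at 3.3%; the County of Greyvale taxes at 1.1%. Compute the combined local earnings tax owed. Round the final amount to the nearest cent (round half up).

Northwood County, January 1 – January 22, 2013: 22 days → £31,500 × 3.3% × 22/365 = £62.6548
The County of Greyvale, January 23 – December 31, 2013: 343 days → £31,500 × 1.1% × 343/365 = £325.6151
Total = £388.2699

£388.27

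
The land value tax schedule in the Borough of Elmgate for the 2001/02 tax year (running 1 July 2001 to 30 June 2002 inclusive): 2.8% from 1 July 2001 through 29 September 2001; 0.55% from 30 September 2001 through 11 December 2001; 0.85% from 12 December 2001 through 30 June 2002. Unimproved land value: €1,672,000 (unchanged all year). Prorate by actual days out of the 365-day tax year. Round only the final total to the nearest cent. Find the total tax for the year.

€21,337.47

1 July – 29 September 2001: 91 days at 2.8% → €1,672,000 × 2.8% × 91/365 = €11,671.9342
30 September – 11 December 2001: 73 days at 0.55% → €1,672,000 × 0.55% × 73/365 = €1,839.2000
12 December 2001 – 30 June 2002: 201 days at 0.85% → €1,672,000 × 0.85% × 201/365 = €7,826.3342
Total = €21,337.4685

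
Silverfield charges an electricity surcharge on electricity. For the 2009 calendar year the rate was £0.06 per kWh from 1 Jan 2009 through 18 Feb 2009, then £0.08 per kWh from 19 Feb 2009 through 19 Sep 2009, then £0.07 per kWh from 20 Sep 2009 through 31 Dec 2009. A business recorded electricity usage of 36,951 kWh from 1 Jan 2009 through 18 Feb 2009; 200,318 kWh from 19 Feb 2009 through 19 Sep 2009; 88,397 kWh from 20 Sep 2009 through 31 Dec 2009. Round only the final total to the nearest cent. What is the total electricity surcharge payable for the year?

£24430.29

1 Jan – 18 Feb 2009: 36,951 kWh at £0.06/kWh → £2217.06
19 Feb – 19 Sep 2009: 200,318 kWh at £0.08/kWh → £16025.44
20 Sep – 31 Dec 2009: 88,397 kWh at £0.07/kWh → £6187.79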